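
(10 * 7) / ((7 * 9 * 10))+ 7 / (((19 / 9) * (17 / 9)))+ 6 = 22868 / 2907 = 7.87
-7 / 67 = -0.10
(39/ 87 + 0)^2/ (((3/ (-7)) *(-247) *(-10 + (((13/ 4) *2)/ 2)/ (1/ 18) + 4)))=26/ 719055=0.00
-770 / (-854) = 55 / 61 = 0.90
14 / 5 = 2.80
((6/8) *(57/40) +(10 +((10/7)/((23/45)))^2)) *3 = 234918273/4147360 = 56.64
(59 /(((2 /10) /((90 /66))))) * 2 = 8850 /11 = 804.55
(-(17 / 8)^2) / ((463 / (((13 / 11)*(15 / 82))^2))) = -10989225 / 24108713728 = -0.00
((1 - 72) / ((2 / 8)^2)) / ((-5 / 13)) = 14768 / 5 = 2953.60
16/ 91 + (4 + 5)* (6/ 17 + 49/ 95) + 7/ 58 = 69172781/ 8523970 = 8.12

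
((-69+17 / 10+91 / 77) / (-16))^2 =17.08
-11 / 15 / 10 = -11 / 150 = -0.07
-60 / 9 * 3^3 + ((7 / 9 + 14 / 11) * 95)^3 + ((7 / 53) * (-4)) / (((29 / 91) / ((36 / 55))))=55117836475308773 / 7456747815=7391672.33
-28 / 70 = -2 / 5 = -0.40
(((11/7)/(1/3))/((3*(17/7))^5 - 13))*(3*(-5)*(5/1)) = -1188495/68961352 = -0.02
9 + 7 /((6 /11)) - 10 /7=857 /42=20.40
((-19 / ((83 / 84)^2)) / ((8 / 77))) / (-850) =645183 / 2927825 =0.22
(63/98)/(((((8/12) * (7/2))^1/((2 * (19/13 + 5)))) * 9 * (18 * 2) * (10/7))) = 1/130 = 0.01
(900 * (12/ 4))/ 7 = 385.71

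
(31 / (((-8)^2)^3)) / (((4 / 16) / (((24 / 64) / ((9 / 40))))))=155 / 196608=0.00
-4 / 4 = -1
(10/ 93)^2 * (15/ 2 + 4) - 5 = -42095/ 8649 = -4.87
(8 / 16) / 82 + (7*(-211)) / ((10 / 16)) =-1937819 / 820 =-2363.19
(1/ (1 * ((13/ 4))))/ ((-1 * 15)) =-4/ 195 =-0.02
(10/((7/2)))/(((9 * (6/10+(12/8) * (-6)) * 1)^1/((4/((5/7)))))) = -0.21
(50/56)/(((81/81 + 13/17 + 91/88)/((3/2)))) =14025/29309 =0.48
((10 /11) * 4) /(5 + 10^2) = 0.03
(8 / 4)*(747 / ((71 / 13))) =19422 / 71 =273.55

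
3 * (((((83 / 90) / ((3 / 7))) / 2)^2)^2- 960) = -81515390171279 / 28343520000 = -2875.98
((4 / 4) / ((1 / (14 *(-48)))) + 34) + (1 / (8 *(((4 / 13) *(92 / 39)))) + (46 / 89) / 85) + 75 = -562.82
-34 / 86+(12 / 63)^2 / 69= -516605 / 1308447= -0.39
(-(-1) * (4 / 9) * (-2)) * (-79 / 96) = 79 / 108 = 0.73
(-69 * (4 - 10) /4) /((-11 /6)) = -621 /11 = -56.45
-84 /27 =-28 /9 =-3.11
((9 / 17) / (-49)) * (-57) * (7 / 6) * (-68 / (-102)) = 57 / 119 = 0.48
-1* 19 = -19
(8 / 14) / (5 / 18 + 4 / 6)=72 / 119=0.61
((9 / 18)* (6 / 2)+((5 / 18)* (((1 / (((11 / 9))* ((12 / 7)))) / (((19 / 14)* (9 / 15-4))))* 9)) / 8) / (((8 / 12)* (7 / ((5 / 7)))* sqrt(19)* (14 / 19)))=0.07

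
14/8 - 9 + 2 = -21/4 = -5.25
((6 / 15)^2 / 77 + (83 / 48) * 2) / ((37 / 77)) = 159871 / 22200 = 7.20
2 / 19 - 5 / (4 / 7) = -657 / 76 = -8.64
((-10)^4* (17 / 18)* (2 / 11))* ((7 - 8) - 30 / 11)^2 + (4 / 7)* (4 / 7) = 14002921664 / 586971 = 23856.24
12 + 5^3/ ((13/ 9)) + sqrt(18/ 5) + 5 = 3 * sqrt(10)/ 5 + 1346/ 13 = 105.44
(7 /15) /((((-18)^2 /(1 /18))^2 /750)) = 0.00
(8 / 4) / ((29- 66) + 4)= -2 / 33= -0.06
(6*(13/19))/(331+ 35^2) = 39/14782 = 0.00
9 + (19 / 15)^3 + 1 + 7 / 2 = 15.53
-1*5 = -5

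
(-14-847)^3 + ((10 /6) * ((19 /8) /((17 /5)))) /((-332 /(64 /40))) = -10807312615187 /16932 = -638277381.01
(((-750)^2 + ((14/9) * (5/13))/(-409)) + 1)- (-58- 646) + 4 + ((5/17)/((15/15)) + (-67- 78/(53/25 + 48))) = 574018786898951/1019316753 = 563140.74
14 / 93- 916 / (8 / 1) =-21269 / 186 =-114.35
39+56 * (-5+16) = 655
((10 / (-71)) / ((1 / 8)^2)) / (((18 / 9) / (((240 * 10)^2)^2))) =-10616832000000000 / 71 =-149532845070422.54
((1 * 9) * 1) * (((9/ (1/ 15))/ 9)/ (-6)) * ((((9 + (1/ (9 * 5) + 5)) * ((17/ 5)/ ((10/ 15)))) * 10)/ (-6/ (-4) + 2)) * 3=-96543/ 7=-13791.86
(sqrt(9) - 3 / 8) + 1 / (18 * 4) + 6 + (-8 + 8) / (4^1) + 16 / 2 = 599 / 36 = 16.64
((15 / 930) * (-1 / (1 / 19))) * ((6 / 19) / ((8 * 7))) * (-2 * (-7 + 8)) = 3 / 868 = 0.00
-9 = -9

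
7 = 7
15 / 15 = 1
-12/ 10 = -6/ 5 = -1.20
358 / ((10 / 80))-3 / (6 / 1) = 2863.50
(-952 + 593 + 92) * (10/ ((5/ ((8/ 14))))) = -2136/ 7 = -305.14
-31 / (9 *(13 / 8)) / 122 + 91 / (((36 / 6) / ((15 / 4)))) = 56.86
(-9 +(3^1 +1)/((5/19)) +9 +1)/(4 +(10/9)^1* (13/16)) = 5832/1765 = 3.30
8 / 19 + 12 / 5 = 2.82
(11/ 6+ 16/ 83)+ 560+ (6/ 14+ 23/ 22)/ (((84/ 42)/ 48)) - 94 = 19303481/ 38346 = 503.40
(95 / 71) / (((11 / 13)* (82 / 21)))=25935 / 64042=0.40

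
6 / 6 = 1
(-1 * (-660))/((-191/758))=-500280/191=-2619.27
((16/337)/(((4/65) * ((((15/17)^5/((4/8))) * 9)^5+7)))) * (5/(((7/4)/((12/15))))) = 24005810035369353896388611162797120/1125663822251223247109843902752074824241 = 0.00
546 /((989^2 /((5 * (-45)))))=-122850 /978121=-0.13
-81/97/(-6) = 27/194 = 0.14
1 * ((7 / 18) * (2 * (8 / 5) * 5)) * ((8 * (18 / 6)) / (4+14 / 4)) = 896 / 45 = 19.91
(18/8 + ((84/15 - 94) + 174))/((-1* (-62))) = 1757/1240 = 1.42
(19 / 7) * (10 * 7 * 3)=570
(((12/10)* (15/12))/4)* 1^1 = 0.38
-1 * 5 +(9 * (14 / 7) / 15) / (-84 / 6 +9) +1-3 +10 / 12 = -6.41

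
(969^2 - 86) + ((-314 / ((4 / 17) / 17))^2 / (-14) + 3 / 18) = -6018396359 / 168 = -35823787.85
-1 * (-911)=911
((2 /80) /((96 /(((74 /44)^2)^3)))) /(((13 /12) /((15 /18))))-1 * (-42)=23774249918665 /565992480768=42.00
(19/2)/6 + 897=10783/12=898.58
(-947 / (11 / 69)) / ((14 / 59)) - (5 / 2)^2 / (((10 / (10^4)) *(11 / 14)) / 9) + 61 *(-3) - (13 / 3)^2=-134201797 / 1386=-96826.69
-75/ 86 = -0.87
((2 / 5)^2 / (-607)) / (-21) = 4 / 318675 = 0.00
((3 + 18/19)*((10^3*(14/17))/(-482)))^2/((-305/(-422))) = 23262750000000/369631491589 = 62.93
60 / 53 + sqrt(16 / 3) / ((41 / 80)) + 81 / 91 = 9753 / 4823 + 320 * sqrt(3) / 123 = 6.53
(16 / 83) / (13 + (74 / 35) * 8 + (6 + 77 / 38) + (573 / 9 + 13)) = 63840 / 37954489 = 0.00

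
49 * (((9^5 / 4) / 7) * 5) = 2066715 / 4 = 516678.75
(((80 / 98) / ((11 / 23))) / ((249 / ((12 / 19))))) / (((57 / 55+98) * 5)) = 3680 / 420906031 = 0.00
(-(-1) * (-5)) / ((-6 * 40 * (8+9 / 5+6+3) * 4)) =5 / 18048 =0.00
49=49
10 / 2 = 5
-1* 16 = -16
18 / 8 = 9 / 4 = 2.25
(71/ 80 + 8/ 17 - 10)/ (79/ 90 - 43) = 105777/ 515576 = 0.21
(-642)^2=412164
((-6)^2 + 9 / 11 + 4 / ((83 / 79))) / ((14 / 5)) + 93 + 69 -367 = -2434855 / 12782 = -190.49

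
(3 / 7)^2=0.18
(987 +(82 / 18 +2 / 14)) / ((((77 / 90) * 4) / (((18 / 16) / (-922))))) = -2811465 / 7951328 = -0.35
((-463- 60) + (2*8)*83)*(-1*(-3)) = 2415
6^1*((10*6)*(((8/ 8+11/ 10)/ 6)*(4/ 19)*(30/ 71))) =15120/ 1349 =11.21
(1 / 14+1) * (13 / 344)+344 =1656899 / 4816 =344.04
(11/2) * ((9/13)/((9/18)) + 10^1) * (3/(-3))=-62.62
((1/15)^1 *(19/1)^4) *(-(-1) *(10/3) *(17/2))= 2215457/9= 246161.89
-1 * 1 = -1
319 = 319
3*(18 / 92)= 27 / 46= 0.59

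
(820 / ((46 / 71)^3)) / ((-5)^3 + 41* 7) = 73371755 / 3942108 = 18.61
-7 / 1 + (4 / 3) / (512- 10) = -5269 / 753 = -7.00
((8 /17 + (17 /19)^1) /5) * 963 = 424683 /1615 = 262.96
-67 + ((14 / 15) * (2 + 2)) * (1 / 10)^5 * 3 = -4187493 / 62500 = -67.00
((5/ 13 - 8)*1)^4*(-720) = -69162912720/ 28561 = -2421585.82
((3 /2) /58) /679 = 3 /78764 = 0.00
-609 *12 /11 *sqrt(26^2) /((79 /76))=-14440608 /869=-16617.50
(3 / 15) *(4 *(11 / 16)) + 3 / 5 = 23 / 20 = 1.15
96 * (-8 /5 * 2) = -1536 /5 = -307.20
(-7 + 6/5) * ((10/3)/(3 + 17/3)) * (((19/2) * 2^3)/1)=-2204/13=-169.54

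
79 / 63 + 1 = 2.25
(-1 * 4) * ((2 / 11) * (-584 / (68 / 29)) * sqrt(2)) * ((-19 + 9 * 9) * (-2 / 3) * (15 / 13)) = -21000640 * sqrt(2) / 2431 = -12216.94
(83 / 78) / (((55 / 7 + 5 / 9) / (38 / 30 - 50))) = -424711 / 68900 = -6.16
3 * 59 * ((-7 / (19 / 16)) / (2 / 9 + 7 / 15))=-892080 / 589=-1514.57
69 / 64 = 1.08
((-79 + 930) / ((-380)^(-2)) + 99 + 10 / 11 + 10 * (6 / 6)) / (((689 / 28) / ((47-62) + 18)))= 113545287156 / 7579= 14981565.79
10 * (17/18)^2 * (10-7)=26.76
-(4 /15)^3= -64 /3375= -0.02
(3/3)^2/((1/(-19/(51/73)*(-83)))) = 2257.27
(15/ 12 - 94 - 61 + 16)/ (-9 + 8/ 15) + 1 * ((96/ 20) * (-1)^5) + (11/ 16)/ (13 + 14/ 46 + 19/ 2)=61281689/ 5328920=11.50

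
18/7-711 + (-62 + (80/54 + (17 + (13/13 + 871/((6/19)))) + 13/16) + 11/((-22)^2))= 2008.05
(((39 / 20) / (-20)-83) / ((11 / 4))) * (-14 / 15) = 28.20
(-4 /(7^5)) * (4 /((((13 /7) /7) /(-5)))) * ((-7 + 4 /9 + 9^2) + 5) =4400 /3087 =1.43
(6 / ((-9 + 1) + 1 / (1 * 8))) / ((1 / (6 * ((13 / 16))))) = -26 / 7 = -3.71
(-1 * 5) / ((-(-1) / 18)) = -90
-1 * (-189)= 189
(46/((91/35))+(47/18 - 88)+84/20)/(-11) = 5.77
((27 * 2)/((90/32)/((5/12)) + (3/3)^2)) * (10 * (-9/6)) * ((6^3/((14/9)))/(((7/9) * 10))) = -2834352/1519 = -1865.93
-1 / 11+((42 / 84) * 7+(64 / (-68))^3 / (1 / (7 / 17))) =5633291 / 1837462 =3.07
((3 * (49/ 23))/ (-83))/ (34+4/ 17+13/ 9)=-22491/ 10421231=-0.00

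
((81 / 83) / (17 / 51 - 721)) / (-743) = 243 / 133328378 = 0.00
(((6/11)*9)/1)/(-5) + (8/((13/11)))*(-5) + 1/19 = -472423/13585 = -34.78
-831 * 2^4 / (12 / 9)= -9972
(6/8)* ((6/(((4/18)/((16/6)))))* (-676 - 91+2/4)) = -41391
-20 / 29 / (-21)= 20 / 609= 0.03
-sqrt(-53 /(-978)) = -sqrt(51834) /978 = -0.23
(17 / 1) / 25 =17 / 25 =0.68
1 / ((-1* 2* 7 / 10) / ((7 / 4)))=-5 / 4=-1.25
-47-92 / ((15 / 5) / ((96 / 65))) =-5999 / 65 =-92.29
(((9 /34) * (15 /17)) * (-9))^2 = 1476225 /334084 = 4.42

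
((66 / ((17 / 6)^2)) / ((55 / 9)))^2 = 3779136 / 2088025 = 1.81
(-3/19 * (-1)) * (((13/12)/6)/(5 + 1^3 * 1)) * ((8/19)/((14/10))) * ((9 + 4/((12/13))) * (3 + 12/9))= 16900/204687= 0.08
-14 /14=-1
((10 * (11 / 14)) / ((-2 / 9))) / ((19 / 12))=-2970 / 133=-22.33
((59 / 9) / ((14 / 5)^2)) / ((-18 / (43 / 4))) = -63425 / 127008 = -0.50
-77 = -77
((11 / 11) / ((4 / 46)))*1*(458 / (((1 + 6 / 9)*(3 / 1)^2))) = 351.13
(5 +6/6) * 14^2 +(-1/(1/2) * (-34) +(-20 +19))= 1243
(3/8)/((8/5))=15/64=0.23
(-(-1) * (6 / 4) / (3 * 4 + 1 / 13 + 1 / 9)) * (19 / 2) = 6669 / 5704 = 1.17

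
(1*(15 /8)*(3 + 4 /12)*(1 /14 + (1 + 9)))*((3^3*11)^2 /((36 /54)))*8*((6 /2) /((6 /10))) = 4664050875 /14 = 333146491.07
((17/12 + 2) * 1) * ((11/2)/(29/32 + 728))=1804/69975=0.03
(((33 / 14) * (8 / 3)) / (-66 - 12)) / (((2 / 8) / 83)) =-7304 / 273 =-26.75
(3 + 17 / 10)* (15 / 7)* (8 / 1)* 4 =2256 / 7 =322.29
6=6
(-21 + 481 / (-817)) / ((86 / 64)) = -564416 / 35131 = -16.07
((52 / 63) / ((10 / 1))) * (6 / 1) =52 / 105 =0.50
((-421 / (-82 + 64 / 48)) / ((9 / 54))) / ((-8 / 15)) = -56835 / 968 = -58.71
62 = 62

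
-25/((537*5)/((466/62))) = -1165/16647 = -0.07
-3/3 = -1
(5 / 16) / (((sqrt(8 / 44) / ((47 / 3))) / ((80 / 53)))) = 1175 * sqrt(22) / 318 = 17.33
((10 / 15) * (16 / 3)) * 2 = 64 / 9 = 7.11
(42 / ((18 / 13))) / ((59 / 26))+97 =110.37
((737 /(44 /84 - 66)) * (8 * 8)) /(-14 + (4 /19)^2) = 16253664 /314875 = 51.62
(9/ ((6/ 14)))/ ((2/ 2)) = 21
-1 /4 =-0.25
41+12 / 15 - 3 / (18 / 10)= 602 / 15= 40.13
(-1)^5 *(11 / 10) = -1.10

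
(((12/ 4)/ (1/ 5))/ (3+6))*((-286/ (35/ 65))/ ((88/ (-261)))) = 73515/ 28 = 2625.54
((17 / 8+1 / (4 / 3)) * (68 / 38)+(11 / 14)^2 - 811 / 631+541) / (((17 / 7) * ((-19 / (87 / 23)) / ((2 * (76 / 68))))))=-55757666553 / 557836181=-99.95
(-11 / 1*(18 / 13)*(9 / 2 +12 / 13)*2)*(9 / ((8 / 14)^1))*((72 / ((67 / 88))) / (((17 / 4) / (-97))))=1080965305728 / 192491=5615666.74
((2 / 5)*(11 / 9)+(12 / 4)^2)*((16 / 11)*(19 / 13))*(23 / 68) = 746396 / 109395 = 6.82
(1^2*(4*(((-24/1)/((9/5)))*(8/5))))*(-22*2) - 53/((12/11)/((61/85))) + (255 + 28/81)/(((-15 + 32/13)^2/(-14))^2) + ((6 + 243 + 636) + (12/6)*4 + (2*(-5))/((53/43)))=4746585961537693247/1030362924590820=4606.71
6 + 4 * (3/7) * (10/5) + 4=94/7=13.43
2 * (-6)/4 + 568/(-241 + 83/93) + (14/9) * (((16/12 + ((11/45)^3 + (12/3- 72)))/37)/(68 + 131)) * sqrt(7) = -5.40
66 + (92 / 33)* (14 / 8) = 2339 / 33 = 70.88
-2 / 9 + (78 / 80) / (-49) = -4271 / 17640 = -0.24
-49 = -49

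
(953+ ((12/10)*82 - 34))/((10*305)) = 5087/15250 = 0.33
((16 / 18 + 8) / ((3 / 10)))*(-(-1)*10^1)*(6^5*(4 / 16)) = 576000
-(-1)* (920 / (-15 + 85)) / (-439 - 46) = -92 / 3395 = -0.03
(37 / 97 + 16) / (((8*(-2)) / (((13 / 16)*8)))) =-20657 / 3104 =-6.65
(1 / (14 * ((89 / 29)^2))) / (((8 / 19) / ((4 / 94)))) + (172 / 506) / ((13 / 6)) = 10810160083 / 68569308808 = 0.16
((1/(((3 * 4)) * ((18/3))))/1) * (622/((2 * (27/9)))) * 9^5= 680157/8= 85019.62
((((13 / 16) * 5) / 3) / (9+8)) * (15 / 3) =325 / 816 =0.40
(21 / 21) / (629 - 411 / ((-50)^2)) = 2500 / 1572089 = 0.00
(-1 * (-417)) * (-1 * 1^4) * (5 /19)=-2085 /19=-109.74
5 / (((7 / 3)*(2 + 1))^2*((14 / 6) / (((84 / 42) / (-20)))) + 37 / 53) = -795 / 181679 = -0.00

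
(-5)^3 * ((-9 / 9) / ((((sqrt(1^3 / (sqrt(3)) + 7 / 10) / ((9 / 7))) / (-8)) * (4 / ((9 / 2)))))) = -1279.80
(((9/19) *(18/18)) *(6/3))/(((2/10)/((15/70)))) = 135/133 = 1.02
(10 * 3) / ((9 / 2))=20 / 3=6.67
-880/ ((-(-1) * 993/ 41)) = -36080/ 993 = -36.33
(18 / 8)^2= 81 / 16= 5.06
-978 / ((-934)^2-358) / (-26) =163 / 3778658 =0.00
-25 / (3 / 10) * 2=-500 / 3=-166.67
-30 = -30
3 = 3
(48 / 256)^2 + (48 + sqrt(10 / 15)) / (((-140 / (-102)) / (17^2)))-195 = 4913 * sqrt(6) / 70 + 88809531 / 8960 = 10083.70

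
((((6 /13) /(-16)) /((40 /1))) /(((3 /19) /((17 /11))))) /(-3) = 323 /137280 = 0.00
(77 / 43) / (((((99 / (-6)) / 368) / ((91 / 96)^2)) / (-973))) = 1297243493 / 37152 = 34917.19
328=328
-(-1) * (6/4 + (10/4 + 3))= 7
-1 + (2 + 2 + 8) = 11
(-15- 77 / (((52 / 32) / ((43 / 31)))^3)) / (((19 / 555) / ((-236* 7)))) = 3774021649548780 / 1243565713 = 3034838.94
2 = 2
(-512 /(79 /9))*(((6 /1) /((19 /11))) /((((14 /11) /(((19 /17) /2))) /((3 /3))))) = -836352 /9401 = -88.96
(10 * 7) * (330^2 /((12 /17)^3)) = 520163875 /24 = 21673494.79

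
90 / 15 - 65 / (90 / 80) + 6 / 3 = -448 / 9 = -49.78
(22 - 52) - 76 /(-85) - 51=-6809 /85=-80.11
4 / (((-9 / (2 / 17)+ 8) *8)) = -1 / 137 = -0.01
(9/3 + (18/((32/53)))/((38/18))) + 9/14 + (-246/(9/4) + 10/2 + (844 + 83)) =840.43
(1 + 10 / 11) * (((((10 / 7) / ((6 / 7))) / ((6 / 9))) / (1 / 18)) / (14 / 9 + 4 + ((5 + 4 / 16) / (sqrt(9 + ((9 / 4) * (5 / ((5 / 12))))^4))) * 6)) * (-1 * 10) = -1004440500000 / 6495107069 + 160744500 * sqrt(2362) / 6495107069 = -153.44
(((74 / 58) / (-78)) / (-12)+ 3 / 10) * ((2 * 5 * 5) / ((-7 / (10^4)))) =-73037500 / 3393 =-21525.94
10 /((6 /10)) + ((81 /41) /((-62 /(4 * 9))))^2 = 87149342 /4846323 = 17.98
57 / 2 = 28.50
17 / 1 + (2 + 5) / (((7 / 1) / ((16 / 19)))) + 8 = 491 / 19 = 25.84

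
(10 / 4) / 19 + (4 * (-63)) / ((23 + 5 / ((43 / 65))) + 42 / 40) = -2699815 / 344318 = -7.84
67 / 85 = 0.79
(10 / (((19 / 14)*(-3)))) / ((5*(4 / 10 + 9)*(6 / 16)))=-1120 / 8037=-0.14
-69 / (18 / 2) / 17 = -23 / 51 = -0.45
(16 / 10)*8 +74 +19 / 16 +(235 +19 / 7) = 182393 / 560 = 325.70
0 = 0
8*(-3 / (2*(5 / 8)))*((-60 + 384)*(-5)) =31104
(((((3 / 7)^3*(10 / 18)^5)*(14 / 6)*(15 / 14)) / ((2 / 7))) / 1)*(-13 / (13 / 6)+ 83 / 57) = -578125 / 3490452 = -0.17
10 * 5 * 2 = 100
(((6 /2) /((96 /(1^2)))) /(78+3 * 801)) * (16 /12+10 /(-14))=13 /1667232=0.00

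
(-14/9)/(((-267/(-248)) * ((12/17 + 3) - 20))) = 59024/665631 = 0.09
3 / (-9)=-1 / 3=-0.33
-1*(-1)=1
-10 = -10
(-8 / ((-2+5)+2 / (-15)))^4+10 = 70.65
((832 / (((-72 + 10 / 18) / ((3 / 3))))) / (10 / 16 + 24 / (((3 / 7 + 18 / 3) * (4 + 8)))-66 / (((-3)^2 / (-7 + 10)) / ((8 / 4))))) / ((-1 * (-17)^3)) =2695680 / 48974891677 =0.00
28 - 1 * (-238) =266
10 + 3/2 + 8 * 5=103/2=51.50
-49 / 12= -4.08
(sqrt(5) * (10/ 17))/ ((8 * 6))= 5 * sqrt(5)/ 408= 0.03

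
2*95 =190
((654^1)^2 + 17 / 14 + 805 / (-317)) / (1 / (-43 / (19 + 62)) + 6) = 81622502261 / 785526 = 103908.08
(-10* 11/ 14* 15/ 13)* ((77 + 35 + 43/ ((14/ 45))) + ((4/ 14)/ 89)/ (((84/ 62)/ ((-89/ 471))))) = -9528230525/ 4200378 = -2268.42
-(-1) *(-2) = -2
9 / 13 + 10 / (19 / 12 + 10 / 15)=601 / 117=5.14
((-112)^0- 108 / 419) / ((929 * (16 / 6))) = 933 / 3114008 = 0.00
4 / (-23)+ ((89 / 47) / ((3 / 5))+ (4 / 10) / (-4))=2.88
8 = 8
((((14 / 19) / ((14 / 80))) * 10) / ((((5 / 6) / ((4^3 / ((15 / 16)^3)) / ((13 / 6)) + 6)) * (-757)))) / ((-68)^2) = -2448152 / 4052769825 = -0.00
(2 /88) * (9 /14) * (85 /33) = 255 /6776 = 0.04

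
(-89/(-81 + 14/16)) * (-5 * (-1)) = 3560/641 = 5.55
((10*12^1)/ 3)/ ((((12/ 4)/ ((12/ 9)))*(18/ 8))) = 640/ 81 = 7.90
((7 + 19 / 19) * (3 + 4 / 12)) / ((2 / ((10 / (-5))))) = -80 / 3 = -26.67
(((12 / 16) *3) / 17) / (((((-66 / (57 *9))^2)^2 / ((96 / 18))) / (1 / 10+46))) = 1182514900023 / 9955880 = 118775.53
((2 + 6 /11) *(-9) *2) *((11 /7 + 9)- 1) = -4824 /11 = -438.55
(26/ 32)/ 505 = 13/ 8080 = 0.00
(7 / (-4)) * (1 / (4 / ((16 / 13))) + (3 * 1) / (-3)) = 63 / 52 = 1.21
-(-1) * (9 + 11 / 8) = 83 / 8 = 10.38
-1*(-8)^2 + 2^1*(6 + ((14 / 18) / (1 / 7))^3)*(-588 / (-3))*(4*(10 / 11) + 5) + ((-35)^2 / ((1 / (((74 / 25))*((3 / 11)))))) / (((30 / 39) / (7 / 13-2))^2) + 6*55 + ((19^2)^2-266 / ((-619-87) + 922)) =561993132157 / 801900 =700826.95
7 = 7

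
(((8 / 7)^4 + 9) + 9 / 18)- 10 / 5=44207 / 4802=9.21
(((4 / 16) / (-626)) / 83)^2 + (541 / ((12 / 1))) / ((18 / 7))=20447026128563 / 1166241786048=17.53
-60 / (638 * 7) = -30 / 2233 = -0.01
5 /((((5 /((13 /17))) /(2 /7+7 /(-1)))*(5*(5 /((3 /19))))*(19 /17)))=-1833 /63175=-0.03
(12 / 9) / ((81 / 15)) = 20 / 81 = 0.25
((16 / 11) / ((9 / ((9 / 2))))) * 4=32 / 11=2.91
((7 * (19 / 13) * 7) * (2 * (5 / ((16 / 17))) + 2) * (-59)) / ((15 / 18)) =-16643487 / 260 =-64013.41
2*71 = 142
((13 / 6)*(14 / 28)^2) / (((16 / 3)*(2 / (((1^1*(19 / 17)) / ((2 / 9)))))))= 2223 / 8704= 0.26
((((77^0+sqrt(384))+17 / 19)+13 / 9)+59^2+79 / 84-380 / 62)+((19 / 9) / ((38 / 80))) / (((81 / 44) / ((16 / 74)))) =8 * sqrt(6)+1547893104253 / 444838716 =3499.27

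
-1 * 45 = -45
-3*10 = -30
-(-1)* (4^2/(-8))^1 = -2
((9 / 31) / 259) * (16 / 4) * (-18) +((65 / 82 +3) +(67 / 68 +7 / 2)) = 183494667 / 22384852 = 8.20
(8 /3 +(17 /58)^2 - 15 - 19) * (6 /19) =-315349 /31958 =-9.87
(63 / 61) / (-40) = -63 / 2440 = -0.03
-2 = -2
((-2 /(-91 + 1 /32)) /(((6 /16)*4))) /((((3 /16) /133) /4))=1089536 /26199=41.59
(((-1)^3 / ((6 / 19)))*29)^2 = 303601 / 36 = 8433.36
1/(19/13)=13/19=0.68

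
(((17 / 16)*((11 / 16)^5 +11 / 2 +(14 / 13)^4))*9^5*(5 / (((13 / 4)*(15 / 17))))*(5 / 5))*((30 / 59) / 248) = 17884114533235947375 / 11393321771466752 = 1569.70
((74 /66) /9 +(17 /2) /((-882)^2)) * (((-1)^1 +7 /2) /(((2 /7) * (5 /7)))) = 2132275 /1397088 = 1.53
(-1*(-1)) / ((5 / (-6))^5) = -7776 / 3125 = -2.49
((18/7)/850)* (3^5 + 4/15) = 10947/14875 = 0.74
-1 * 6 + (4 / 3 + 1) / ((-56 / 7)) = -151 / 24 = -6.29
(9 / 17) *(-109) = -981 / 17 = -57.71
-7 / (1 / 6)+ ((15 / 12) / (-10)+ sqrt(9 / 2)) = -337 / 8+ 3 * sqrt(2) / 2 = -40.00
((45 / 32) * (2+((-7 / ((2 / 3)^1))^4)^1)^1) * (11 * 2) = 96283935 / 256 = 376109.12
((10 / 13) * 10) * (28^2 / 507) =78400 / 6591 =11.90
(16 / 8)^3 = 8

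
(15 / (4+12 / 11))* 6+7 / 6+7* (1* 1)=2171 / 84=25.85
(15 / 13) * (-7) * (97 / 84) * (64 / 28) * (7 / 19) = -1940 / 247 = -7.85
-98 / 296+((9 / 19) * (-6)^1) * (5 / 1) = -40891 / 2812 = -14.54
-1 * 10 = -10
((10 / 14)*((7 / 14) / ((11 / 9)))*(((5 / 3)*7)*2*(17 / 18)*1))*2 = 425 / 33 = 12.88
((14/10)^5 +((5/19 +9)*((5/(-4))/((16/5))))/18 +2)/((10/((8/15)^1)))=30682601/80156250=0.38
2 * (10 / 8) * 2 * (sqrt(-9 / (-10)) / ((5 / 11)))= 33 * sqrt(10) / 10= 10.44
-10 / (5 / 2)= -4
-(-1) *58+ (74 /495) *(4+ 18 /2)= 29672 /495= 59.94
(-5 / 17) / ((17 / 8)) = -40 / 289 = -0.14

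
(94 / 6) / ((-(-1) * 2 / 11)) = 517 / 6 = 86.17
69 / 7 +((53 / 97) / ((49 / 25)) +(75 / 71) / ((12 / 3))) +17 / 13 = 205447451 / 17548076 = 11.71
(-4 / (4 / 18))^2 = 324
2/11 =0.18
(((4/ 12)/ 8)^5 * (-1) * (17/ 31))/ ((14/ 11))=-187/ 3455778816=-0.00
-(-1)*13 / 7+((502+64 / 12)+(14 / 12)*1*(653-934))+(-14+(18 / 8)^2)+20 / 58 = 561139 / 3248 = 172.76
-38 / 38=-1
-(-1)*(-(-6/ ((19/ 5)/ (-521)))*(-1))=15630/ 19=822.63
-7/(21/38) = -38/3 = -12.67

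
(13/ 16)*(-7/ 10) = -0.57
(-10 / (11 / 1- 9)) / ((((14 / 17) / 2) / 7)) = -85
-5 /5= -1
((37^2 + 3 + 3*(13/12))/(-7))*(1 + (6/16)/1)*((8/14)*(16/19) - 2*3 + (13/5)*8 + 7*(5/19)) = -689038757/148960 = -4625.66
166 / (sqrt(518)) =83 * sqrt(518) / 259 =7.29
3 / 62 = 0.05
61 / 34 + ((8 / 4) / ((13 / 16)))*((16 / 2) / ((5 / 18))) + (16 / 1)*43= 1681117 / 2210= 760.69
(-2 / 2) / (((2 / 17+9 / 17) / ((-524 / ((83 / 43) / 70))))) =26813080 / 913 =29368.11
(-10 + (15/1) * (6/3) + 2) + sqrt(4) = 24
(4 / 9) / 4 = 0.11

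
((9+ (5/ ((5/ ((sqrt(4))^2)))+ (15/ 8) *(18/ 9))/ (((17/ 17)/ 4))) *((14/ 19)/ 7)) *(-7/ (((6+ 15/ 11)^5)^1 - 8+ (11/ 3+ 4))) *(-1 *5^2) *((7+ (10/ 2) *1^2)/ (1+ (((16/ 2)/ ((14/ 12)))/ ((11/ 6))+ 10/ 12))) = 187502016240/ 2558824505183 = 0.07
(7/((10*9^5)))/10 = 7/5904900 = 0.00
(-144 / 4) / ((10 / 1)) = -18 / 5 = -3.60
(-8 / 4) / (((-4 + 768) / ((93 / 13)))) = -93 / 4966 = -0.02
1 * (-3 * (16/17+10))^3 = -173741112/4913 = -35363.55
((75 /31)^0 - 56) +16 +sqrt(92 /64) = -39 +sqrt(23) /4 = -37.80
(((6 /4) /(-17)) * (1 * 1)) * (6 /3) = -3 /17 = -0.18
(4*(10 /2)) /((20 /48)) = 48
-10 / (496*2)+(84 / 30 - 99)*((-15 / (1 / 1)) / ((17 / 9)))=6441467 / 8432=763.93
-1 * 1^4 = -1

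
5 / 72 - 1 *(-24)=1733 / 72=24.07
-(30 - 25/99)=-29.75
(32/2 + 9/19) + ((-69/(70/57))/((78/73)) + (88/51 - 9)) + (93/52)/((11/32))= -740708957/19399380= -38.18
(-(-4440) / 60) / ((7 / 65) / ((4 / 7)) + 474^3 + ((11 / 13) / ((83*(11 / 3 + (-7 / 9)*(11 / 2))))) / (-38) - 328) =30341480 / 43665529359373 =0.00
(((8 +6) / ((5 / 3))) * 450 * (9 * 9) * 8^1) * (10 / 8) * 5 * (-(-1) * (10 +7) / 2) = 130126500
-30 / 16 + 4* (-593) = -18991 / 8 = -2373.88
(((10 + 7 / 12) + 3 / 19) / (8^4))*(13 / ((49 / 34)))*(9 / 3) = 541229 / 7626752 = 0.07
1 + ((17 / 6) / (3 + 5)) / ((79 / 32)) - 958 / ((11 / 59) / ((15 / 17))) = -200885033 / 44319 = -4532.71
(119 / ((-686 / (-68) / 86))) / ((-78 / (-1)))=24854 / 1911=13.01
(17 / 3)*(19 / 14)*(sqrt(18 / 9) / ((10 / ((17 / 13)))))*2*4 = 10982*sqrt(2) / 1365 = 11.38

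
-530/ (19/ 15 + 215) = -3975/ 1622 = -2.45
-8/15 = -0.53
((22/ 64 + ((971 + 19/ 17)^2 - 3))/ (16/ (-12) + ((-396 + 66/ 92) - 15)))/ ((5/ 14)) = -4221155831361/ 656642680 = -6428.39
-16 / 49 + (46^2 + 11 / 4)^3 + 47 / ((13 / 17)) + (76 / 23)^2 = 205122937977164551 / 21566272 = 9511284007.60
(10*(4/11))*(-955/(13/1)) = -38200/143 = -267.13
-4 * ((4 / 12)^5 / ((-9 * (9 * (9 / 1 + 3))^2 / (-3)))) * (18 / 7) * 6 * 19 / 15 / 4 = -19 / 8266860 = -0.00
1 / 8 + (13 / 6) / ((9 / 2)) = 131 / 216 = 0.61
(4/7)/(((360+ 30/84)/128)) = 1024/5045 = 0.20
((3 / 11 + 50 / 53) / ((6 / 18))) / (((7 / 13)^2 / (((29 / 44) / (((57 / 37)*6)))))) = 128567933 / 143292072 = 0.90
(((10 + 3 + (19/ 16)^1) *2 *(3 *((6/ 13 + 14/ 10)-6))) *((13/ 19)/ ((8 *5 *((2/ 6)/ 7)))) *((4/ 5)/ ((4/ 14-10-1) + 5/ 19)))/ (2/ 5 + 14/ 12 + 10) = 80786349/ 96466000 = 0.84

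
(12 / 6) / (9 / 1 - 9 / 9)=1 / 4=0.25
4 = 4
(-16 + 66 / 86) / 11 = -655 / 473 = -1.38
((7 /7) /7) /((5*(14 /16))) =8 /245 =0.03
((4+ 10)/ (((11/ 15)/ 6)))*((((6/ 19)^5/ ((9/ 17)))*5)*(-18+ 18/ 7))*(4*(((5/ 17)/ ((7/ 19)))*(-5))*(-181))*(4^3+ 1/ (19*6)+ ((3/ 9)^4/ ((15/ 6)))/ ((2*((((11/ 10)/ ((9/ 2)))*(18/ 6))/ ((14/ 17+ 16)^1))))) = -31454643012480000/ 3241213591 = -9704588.15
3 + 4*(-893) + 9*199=-1778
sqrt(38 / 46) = sqrt(437) / 23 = 0.91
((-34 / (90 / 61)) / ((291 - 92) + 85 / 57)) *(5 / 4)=-19703 / 137136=-0.14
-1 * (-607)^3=223648543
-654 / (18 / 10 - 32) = 21.66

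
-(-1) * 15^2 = 225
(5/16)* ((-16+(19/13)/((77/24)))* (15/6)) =-48625/4004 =-12.14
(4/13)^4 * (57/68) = 3648/485537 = 0.01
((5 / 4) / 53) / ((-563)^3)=-5 / 37832151964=-0.00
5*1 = 5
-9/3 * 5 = -15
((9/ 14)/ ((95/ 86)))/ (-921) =-129/ 204155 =-0.00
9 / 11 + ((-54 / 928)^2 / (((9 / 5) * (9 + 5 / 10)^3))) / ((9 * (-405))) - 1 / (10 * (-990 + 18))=2018738985431 / 2467037437920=0.82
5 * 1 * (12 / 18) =10 / 3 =3.33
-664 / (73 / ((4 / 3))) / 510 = -1328 / 55845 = -0.02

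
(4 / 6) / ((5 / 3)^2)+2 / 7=92 / 175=0.53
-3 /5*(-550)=330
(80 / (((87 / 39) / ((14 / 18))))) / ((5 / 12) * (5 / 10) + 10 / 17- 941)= -990080 / 33373461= -0.03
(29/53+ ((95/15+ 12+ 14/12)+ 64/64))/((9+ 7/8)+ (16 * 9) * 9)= 8924/553691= 0.02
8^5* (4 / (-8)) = -16384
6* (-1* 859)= -5154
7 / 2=3.50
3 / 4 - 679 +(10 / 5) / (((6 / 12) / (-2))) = -2745 / 4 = -686.25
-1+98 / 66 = 0.48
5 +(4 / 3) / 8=31 / 6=5.17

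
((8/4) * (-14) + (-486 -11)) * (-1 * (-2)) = -1050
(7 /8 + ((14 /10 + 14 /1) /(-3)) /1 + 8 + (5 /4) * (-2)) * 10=12.42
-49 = -49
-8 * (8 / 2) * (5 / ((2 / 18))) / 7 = -1440 / 7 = -205.71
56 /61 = 0.92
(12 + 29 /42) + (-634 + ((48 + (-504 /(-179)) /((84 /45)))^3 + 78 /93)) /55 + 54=928824994341787 /410707625790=2261.52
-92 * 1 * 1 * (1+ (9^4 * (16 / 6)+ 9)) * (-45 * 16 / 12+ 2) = 93412016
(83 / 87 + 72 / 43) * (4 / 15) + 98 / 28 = 4.20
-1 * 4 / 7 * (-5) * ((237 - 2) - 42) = 551.43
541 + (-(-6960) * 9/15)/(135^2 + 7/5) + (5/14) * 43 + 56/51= 9071885089/16267062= 557.68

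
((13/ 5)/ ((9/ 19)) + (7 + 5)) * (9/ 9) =787/ 45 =17.49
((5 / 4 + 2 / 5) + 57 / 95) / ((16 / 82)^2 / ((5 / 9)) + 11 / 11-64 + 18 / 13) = -109265 / 2988852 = -0.04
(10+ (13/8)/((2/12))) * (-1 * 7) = -553/4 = -138.25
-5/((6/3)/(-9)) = 45/2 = 22.50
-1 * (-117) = 117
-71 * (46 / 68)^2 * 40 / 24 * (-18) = 563385 / 578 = 974.71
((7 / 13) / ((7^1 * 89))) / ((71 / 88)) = 88 / 82147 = 0.00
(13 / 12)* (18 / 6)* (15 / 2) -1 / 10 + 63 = 3491 / 40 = 87.28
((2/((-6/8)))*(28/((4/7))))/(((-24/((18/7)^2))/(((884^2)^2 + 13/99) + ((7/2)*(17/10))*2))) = 1209133490297102/55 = 21984245278129.13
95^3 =857375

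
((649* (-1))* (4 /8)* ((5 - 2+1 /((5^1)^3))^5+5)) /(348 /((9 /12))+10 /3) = -14929138610761947 /85571289062500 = -174.46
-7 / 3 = -2.33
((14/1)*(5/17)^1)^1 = 70/17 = 4.12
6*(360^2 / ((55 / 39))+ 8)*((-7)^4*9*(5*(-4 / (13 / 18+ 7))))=-47187376225920 / 1529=-30861593345.93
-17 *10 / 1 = -170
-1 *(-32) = 32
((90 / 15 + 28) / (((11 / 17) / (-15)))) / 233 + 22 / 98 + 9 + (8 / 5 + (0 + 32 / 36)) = 47079814 / 5651415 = 8.33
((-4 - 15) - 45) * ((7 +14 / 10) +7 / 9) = -587.38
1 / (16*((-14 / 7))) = -1 / 32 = -0.03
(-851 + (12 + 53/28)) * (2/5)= -23439/70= -334.84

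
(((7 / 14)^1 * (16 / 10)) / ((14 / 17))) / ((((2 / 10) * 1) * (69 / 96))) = 1088 / 161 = 6.76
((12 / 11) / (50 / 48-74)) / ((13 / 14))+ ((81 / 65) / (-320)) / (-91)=-0.02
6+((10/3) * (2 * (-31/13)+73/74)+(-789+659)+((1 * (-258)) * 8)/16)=-265.61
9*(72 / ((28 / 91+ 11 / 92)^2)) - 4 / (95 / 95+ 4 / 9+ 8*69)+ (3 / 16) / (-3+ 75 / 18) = 36937089519003 / 10405149608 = 3549.89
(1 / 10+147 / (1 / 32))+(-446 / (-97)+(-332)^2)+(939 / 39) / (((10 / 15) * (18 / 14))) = 2174483299 / 18915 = 114960.79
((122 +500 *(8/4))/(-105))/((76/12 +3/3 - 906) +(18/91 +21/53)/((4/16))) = 35139/2947370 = 0.01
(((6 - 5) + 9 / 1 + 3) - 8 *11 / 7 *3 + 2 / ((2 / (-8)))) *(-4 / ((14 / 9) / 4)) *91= 214344 / 7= 30620.57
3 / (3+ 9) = 1 / 4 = 0.25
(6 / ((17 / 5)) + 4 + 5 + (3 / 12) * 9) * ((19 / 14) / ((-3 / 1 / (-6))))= 16815 / 476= 35.33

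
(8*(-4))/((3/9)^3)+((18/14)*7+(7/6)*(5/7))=-5125/6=-854.17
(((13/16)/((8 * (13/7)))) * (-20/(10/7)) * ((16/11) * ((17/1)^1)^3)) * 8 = -481474/11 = -43770.36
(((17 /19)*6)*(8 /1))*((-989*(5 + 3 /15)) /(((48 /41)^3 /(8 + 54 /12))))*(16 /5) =-15063994049 /2736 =-5505845.78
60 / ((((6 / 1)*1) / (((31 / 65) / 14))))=31 / 91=0.34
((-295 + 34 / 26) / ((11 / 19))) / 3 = -72542 / 429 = -169.10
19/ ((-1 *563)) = -19/ 563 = -0.03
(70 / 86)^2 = 1225 / 1849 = 0.66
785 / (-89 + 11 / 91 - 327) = -14287 / 7569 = -1.89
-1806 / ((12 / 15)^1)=-4515 / 2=-2257.50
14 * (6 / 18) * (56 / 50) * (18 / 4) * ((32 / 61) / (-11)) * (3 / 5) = -56448 / 83875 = -0.67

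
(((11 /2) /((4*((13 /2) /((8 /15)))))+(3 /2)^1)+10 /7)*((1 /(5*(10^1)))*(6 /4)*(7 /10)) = 8303 /130000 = 0.06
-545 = -545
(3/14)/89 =3/1246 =0.00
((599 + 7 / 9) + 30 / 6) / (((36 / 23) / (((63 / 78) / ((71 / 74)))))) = 32423951 / 99684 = 325.27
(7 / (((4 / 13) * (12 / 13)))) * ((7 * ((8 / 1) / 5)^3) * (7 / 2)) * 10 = 1854944 / 75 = 24732.59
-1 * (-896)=896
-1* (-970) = 970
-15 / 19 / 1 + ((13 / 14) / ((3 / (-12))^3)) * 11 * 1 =-654.50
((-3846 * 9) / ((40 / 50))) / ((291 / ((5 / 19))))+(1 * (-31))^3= -109953851 / 3686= -29830.13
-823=-823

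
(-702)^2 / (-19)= -492804 / 19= -25937.05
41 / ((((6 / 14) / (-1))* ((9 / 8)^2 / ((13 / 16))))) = -14924 / 243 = -61.42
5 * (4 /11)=20 /11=1.82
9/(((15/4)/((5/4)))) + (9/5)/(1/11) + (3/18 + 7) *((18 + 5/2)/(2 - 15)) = 8969/780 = 11.50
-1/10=-0.10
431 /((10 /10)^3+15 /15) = 431 /2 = 215.50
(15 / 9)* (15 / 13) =25 / 13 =1.92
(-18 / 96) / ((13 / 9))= -27 / 208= -0.13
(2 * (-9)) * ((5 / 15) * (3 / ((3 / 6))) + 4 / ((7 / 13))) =-1188 / 7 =-169.71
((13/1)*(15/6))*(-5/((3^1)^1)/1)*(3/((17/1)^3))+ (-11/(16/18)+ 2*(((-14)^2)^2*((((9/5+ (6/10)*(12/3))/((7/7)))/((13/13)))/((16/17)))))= 67376959021/196520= 342850.39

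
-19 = -19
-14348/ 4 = -3587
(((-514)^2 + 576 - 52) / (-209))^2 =70076678400 / 43681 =1604282.83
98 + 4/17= 1670/17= 98.24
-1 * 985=-985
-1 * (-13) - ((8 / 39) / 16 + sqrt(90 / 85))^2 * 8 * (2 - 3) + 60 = 8 * sqrt(34) / 221 + 2106619 / 25857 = 81.68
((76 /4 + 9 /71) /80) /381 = 679 /1082040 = 0.00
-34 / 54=-17 / 27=-0.63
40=40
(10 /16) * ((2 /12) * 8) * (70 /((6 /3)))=175 /6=29.17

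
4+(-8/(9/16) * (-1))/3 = 236/27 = 8.74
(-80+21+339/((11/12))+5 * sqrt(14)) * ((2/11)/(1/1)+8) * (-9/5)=-553878/121 - 810 * sqrt(14)/11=-4853.03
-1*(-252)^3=16003008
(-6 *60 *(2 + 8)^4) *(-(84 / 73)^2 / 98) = 259200000 / 5329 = 48639.52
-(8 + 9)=-17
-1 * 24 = -24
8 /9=0.89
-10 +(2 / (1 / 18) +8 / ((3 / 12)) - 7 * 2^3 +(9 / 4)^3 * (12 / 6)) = 793 / 32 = 24.78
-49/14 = -7/2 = -3.50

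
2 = 2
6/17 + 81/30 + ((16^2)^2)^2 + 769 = 730144571569/170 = 4294968068.05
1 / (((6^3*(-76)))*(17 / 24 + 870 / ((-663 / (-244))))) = -221 / 1164165948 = -0.00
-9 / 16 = -0.56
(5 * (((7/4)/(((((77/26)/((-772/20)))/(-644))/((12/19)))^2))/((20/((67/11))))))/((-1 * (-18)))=49978108517792/12012275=4160586.44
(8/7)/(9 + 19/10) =80/763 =0.10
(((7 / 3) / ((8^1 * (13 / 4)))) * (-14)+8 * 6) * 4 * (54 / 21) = 43752 / 91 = 480.79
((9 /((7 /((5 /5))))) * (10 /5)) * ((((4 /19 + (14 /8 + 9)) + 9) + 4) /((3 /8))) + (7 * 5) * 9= 63747 /133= 479.30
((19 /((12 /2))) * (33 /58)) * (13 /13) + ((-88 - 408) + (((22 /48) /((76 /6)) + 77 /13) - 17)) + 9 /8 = -57775499 /114608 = -504.11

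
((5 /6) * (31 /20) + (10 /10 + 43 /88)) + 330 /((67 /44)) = 219.50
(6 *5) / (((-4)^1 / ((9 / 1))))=-135 / 2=-67.50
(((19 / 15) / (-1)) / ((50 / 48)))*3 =-456 / 125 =-3.65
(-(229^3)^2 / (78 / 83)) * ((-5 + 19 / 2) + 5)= -227428343096944817 / 156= -1457873994211184.72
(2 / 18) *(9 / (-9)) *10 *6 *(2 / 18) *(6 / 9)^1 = -40 / 81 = -0.49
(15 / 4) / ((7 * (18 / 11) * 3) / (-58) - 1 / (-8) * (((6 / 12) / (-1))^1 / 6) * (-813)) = 38280 / 80401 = 0.48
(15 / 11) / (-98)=-15 / 1078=-0.01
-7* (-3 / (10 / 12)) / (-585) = -14 / 325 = -0.04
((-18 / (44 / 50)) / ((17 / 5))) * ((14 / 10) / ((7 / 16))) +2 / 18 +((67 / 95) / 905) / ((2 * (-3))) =-5539062937 / 289391850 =-19.14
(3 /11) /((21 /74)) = 74 /77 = 0.96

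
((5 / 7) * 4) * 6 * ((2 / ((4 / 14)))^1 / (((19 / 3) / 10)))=3600 / 19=189.47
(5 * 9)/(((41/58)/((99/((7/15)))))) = 3875850/287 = 13504.70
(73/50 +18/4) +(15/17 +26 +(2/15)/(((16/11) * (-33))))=32.84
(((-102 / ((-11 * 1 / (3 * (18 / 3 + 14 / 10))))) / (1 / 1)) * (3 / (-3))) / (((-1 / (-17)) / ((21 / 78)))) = -673659 / 715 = -942.18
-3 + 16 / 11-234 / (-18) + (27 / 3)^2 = 1017 / 11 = 92.45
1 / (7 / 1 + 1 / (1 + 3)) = 4 / 29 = 0.14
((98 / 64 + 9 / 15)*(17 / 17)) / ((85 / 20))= 341 / 680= 0.50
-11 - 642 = -653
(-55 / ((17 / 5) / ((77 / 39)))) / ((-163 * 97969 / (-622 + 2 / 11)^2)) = 2729160000 / 3529137287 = 0.77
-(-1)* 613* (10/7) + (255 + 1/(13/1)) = 102902/91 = 1130.79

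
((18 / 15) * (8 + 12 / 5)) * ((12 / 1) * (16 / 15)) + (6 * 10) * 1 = 27468 / 125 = 219.74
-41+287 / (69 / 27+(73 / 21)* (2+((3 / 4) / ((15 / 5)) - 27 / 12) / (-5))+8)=-153668 / 5953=-25.81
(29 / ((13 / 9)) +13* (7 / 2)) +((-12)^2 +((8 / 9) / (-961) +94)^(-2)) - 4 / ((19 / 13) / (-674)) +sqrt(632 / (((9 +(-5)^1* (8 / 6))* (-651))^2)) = 2* sqrt(158) / 1519 +335367098873760205 / 163258539756988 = 2054.23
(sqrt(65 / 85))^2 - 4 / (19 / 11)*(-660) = 493927 / 323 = 1529.19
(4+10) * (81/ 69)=378/ 23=16.43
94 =94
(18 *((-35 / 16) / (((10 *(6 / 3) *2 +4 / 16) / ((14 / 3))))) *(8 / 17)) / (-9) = 280 / 1173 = 0.24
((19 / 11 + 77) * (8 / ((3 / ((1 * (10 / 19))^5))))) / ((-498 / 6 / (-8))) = 5542400000 / 6782035161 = 0.82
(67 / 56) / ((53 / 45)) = 1.02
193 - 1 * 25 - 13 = 155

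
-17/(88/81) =-15.65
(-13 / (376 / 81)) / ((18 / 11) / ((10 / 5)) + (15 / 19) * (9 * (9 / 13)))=-317889 / 651232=-0.49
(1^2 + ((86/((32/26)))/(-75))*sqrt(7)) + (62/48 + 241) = 5839/24 - 559*sqrt(7)/600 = 240.83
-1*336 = -336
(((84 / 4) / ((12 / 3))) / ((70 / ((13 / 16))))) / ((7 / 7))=39 / 640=0.06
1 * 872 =872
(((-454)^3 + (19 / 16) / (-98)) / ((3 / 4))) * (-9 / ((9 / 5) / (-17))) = -10605355254.71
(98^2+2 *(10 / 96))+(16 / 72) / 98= 33883655 / 3528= 9604.21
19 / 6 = 3.17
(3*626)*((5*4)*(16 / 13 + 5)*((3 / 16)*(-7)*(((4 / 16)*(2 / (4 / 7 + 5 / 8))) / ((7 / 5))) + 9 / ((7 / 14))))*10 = 2760941700 / 67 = 41208085.07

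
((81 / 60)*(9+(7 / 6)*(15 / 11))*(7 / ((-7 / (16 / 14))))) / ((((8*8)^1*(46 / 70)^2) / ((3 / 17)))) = -0.10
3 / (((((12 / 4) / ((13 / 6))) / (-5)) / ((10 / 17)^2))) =-3250 / 867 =-3.75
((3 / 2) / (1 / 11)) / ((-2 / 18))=-297 / 2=-148.50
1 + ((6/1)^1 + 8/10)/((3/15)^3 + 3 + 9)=2351/1501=1.57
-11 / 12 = -0.92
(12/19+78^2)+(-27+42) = 115893/19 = 6099.63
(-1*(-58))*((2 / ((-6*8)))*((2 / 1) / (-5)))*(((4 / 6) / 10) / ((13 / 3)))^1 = 29 / 1950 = 0.01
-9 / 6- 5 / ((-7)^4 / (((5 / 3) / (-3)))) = -64777 / 43218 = -1.50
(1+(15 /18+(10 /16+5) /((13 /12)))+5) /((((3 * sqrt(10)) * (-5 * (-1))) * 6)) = 469 * sqrt(10) /35100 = 0.04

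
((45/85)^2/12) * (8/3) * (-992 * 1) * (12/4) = -53568/289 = -185.36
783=783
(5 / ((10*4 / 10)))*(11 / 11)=5 / 4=1.25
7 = 7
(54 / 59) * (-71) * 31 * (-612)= 1232858.44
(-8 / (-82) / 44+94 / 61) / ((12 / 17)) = 721735 / 330132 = 2.19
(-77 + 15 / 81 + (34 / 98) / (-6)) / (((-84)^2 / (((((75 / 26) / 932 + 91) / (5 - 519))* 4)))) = 448546061735 / 58135418070912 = 0.01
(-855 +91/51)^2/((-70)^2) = 473367049/3186225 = 148.57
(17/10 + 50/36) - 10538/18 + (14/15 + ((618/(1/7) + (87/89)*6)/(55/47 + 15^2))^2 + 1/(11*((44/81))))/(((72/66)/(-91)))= -31274.91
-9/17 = -0.53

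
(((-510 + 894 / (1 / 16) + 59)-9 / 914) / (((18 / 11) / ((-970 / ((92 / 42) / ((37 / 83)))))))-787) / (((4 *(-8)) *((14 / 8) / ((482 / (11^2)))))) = 4218377334138697 / 35468822928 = 118931.98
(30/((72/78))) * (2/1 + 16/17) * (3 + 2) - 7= 8006/17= 470.94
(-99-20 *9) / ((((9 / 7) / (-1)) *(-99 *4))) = -217 / 396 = -0.55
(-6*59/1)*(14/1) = -4956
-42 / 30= -7 / 5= -1.40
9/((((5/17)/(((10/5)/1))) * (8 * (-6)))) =-51/40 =-1.28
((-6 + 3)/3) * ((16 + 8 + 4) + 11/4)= -123/4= -30.75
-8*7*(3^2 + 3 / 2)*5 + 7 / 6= -17633 / 6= -2938.83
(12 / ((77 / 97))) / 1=1164 / 77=15.12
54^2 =2916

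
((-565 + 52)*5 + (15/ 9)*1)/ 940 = -769/ 282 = -2.73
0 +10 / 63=10 / 63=0.16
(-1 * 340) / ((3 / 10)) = -3400 / 3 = -1133.33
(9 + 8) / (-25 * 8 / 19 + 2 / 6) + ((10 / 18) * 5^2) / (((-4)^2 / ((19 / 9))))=124051 / 752976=0.16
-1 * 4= -4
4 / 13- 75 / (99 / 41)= -13193 / 429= -30.75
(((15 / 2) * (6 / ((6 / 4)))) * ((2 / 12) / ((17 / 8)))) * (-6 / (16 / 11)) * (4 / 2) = -330 / 17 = -19.41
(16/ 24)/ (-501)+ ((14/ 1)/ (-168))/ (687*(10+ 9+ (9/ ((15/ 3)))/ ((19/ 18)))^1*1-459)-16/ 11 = -3815399705/ 2620678896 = -1.46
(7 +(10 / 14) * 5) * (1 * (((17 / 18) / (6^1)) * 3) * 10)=3145 / 63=49.92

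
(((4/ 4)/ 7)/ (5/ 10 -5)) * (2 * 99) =-44/ 7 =-6.29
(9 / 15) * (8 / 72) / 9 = 1 / 135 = 0.01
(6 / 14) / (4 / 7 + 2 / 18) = 27 / 43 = 0.63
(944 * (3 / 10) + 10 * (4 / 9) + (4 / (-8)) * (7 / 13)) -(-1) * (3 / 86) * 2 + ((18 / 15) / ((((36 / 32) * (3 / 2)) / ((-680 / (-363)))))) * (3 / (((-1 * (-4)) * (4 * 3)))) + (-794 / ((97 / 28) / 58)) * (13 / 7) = -24400.14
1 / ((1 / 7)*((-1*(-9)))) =7 / 9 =0.78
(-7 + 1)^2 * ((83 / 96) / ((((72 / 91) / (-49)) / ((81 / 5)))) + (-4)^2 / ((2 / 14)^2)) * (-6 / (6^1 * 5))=960939 / 1600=600.59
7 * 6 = 42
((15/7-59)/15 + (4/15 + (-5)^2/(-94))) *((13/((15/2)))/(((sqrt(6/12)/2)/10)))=-389012 *sqrt(2)/2961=-185.80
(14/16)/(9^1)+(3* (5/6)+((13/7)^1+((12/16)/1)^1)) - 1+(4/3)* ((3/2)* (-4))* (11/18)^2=5519/4536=1.22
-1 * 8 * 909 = -7272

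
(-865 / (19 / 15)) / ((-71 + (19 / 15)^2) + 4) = 2919375 / 279566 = 10.44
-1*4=-4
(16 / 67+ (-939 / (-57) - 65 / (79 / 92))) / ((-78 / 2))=5931815 / 3922113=1.51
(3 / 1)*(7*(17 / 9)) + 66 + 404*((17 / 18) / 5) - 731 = -24706 / 45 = -549.02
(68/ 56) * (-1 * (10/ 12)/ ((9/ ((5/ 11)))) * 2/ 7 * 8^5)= -6963200/ 14553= -478.47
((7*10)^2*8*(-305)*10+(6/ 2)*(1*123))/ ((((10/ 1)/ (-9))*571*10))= 1076036679/ 57100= 18844.78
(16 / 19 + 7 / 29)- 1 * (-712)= 392909 / 551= 713.08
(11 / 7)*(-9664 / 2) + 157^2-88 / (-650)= 38802383 / 2275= 17055.99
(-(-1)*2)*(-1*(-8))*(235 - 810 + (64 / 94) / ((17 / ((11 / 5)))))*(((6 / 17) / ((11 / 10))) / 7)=-440980416 / 1045891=-421.63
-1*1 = -1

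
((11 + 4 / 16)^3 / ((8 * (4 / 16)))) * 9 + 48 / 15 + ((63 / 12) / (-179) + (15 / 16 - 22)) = 731962187 / 114560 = 6389.33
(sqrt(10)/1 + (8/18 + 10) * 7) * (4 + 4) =8 * sqrt(10) + 5264/9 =610.19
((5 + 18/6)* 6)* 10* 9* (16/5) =13824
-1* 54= -54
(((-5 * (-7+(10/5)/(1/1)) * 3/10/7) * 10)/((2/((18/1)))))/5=135/7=19.29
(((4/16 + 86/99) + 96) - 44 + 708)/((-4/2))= -301403/792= -380.56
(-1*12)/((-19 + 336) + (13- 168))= -2/27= -0.07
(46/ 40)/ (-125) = -23/ 2500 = -0.01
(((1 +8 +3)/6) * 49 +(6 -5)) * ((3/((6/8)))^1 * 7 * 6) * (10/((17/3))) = 498960/17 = 29350.59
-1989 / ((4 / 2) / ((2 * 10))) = -19890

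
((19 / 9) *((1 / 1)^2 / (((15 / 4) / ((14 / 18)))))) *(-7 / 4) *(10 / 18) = -931 / 2187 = -0.43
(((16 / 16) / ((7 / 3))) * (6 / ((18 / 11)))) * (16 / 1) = 176 / 7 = 25.14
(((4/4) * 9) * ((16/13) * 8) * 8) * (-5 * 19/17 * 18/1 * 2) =-142618.64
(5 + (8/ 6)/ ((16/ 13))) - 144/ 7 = -1217/ 84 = -14.49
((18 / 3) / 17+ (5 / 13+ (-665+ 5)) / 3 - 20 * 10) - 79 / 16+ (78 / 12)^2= -4054445 / 10608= -382.21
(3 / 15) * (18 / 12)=3 / 10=0.30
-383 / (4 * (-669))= 383 / 2676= 0.14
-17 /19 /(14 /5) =-85 /266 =-0.32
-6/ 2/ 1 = -3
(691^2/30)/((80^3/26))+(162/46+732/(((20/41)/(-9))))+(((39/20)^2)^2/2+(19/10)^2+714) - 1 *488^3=-20530345799439349/176640000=-116227048.23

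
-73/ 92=-0.79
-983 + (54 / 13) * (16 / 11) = -139705 / 143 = -976.96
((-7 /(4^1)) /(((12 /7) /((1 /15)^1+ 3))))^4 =1613227676641 /16796160000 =96.05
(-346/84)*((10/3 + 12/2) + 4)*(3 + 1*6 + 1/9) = -283720/567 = -500.39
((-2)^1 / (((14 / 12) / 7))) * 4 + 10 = -38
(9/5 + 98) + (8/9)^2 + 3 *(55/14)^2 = 11660219/79380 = 146.89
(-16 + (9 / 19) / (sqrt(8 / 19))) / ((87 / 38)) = -608 / 87 + 3 * sqrt(38) / 58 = -6.67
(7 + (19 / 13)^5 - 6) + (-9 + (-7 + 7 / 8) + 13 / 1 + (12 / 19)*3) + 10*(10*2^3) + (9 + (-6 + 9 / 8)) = 5725229730 / 7054567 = 811.56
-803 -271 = -1074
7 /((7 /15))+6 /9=47 /3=15.67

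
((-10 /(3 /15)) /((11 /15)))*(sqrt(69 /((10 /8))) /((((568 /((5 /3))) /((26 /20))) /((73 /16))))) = -23725*sqrt(345) /49984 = -8.82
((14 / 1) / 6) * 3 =7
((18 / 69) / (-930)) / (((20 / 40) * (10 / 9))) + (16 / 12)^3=1140557 / 481275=2.37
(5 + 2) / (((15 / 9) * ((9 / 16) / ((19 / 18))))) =1064 / 135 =7.88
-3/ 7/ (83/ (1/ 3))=-0.00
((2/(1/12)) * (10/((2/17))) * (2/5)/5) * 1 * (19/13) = 15504/65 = 238.52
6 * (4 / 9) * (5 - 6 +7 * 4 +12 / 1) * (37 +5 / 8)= 3913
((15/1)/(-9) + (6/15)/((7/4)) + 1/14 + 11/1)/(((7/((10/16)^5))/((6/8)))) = 180625/1835008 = 0.10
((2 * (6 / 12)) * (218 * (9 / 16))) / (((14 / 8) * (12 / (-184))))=-7521 / 7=-1074.43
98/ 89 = 1.10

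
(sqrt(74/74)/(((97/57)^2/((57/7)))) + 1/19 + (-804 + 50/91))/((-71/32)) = 59538578304/165005633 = 360.83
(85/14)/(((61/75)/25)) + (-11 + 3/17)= 2552239/14518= 175.80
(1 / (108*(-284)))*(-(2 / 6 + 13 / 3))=7 / 46008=0.00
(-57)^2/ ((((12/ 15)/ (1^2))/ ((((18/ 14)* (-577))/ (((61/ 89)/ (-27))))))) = 202717764855/ 1708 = 118687215.96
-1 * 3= -3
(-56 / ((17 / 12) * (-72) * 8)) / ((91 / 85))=5 / 78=0.06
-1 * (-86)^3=636056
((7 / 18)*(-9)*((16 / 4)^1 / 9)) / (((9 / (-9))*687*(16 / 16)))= 14 / 6183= 0.00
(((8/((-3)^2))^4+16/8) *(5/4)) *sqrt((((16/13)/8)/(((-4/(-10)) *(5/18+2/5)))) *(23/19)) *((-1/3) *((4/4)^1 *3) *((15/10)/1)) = -215225 *sqrt(693082)/43935372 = -4.08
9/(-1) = -9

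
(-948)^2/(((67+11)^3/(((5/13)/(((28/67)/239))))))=499685665/1199562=416.56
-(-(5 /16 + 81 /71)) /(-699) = -1651 /794064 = -0.00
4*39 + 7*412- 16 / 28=21276 / 7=3039.43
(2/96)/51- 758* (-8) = 14844673/2448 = 6064.00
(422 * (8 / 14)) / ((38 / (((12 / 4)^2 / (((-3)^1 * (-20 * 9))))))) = 211 / 1995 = 0.11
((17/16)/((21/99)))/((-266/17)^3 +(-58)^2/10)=-4593655/3204761056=-0.00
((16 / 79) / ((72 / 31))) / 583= 62 / 414513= 0.00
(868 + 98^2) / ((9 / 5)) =52360 / 9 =5817.78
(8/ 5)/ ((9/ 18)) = 16/ 5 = 3.20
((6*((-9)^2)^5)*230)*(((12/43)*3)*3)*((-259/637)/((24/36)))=-28841704265439720/3913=-7370739653830.75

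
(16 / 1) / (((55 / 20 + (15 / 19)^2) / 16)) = 369664 / 4871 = 75.89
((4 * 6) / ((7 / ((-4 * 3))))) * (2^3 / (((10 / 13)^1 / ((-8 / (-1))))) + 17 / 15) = -24288 / 7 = -3469.71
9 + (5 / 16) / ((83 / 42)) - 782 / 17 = -24463 / 664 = -36.84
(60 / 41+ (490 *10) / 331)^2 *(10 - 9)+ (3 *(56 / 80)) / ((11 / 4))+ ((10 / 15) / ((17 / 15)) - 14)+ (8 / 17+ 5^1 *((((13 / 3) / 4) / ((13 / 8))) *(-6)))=40026204030474 / 172200858335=232.44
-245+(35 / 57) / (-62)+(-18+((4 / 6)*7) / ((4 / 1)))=-462677 / 1767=-261.84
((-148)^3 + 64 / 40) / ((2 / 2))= -16208952 / 5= -3241790.40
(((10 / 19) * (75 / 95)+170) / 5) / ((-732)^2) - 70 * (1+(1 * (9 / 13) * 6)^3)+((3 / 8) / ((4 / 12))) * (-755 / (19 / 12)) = -298728507275569 / 53121390426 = -5623.51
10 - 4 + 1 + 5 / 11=7.45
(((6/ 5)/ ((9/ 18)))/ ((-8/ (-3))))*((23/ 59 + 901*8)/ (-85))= -765531/ 10030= -76.32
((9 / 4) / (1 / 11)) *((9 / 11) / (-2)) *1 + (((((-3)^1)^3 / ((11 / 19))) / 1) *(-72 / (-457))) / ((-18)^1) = -390771 / 40216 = -9.72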